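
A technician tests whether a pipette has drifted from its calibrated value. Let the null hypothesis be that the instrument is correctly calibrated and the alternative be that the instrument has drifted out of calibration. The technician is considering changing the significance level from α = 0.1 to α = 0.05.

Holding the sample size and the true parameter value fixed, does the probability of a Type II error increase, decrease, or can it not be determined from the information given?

It increases.

A smaller α moves the rejection region further into the tail. With the alternative true, more outcomes now fall outside the rejection region, so failing to reject becomes more likely.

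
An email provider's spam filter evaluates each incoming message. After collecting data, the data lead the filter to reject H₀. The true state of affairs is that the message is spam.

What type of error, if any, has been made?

No error (correct decision).

The conventional null hypothesis here is that the message is legitimate (not spam).
The test rejected a false H₀ — the decision matches the true state.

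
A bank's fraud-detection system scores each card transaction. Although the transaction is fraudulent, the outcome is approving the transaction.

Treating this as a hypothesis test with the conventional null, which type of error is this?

The null hypothesis here is that the transaction is legitimate.
'Approving the transaction' corresponds to failing to reject H₀.
H₀ was not rejected but H₀ is false — a Type II error (false negative).

Type II error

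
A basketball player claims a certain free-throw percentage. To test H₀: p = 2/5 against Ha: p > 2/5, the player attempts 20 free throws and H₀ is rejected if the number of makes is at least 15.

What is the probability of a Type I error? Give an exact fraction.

The Type I error probability is α = P(Y ≥ 15) computed under H₀, where Y ~ Binomial(20, 2/5).
Adding the binomial terms for j = 15 through 20 with p = 2/5 yields 153686966272/95367431640625.

153686966272/95367431640625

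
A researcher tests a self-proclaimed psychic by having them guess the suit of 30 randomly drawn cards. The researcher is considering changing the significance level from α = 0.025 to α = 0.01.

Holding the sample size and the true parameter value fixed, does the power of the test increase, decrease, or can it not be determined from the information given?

It decreases.

Lowering α raises the bar for rejection; under Ha, the test now fails to reject on outcomes it previously would have rejected.
Since power = 1 − β and β increases, power decreases.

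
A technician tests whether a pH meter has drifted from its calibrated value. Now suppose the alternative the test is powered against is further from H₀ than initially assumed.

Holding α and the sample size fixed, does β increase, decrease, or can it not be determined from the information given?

The further the true parameter sits from the null value, the more of the Ha sampling distribution falls in the rejection region.

It decreases.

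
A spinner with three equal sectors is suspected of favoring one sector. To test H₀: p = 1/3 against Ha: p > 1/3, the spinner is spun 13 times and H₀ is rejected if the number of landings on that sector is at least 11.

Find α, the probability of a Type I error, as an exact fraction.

The Type I error probability is α = P(K ≥ 11) computed under H₀, where K ~ Binomial(13, 1/3).
Summing C(13,j)(1/3)^j(2/3)^{13−j} for j = 11,…,13 gives 113/531441.

113/531441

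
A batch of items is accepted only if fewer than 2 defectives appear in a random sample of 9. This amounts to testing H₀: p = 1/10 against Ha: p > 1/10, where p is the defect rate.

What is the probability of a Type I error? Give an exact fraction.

112579511/500000000

α = P(reject H₀ | H₀ true) = P(X ≥ 2 | p = 1/10), X ~ Binomial(9, 1/10).
Via the complement, α = 1 − Σ_{j=0}^{1} C(9,j)(1/10)^j(9/10)^{9-j} = 112579511/500000000.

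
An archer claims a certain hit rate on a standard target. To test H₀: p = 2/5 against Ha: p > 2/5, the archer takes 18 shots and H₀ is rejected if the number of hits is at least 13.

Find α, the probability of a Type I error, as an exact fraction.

Under H₀, S ~ Binomial(18, 2/5), and α = P(S ≥ 13).
P(S ≥ 13) = Σ_{j=13}^{18} C(18,j)·(2/5)^j·(3/5)^{18-j} = 21936406528/3814697265625.

21936406528/3814697265625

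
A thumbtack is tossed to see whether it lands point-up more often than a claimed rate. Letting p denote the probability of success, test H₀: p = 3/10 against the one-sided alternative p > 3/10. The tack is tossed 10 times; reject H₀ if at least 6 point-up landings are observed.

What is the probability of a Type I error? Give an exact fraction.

α = P(reject H₀ | H₀ true) = P(K ≥ 6 | p = 3/10), with K ~ Binomial(10, 3/10).
Adding the binomial terms for j = 6 through 10 with p = 3/10 yields 236744937/5000000000.

236744937/5000000000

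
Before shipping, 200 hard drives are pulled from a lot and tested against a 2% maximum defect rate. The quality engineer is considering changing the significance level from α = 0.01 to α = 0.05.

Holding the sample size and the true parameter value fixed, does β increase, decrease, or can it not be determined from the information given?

It decreases.

With a larger α the critical value moves toward the center, so more of the Ha sampling distribution lies in the rejection region.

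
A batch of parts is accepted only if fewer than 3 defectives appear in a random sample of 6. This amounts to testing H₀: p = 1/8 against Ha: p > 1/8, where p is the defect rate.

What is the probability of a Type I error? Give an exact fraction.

The significance level is the probability, assuming p = 1/8, of seeing 3 or more defectives in 6 draws.
Via the complement, α = 1 − Σ_{j=0}^{2} C(6,j)(1/8)^j(7/8)^{6-j} = 3819/131072.

3819/131072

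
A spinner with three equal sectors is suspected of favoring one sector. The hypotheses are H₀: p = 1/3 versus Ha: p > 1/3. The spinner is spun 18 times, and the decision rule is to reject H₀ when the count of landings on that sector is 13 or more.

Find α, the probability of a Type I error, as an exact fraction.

330313/387420489

α = P(reject H₀ | H₀ true) = P(K ≥ 13 | p = 1/3), with K ~ Binomial(18, 1/3).
P(K ≥ 13) = Σ_{j=13}^{18} C(18,j)·(1/3)^j·(2/3)^{18-j} = 330313/387420489.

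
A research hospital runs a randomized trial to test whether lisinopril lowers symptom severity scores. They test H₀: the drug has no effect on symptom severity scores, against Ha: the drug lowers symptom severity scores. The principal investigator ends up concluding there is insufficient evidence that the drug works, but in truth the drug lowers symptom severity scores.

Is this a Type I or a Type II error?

Type II error

'Concluding there is insufficient evidence that the drug works' corresponds to failing to reject H₀.
H₀ was not rejected but H₀ is false — a Type II error (false negative).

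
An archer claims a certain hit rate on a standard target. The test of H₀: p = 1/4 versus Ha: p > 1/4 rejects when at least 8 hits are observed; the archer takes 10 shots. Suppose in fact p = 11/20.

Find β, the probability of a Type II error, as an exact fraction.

A Type II error is failing to reject when Ha holds: with p = 11/20, β = P(Y ≤ 7).
Adding the binomial probabilities P(Y=0)+…+P(Y=7) at p = 11/20 gives 2305127290491/2560000000000.

2305127290491/2560000000000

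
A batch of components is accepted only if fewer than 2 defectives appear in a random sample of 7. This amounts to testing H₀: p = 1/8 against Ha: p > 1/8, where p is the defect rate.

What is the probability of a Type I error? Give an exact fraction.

225033/1048576

α = P(reject H₀ | H₀ true) = P(Y ≥ 2 | p = 1/8), Y ~ Binomial(7, 1/8).
Computing the lower-tail complement: 1 − 823543/1048576 = 225033/1048576.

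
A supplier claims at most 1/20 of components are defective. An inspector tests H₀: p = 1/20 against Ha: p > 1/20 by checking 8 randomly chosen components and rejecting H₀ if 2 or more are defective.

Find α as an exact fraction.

α = P(reject H₀ | H₀ true) = P(Y ≥ 2 | p = 1/20), Y ~ Binomial(8, 1/20).
α = 1 − P(Y ≤ 1) = 1 − 24134536953/25600000000 = 1465463047/25600000000.

1465463047/25600000000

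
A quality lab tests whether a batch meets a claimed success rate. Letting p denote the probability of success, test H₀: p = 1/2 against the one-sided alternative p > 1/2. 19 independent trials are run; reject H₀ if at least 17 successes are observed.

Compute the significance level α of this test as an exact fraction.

Under H₀, Y ~ Binomial(19, 1/2), and α = P(Y ≥ 17).
Summing the upper tail: (171 + 19 + 1) / 2^19 = 191/524288.

191/524288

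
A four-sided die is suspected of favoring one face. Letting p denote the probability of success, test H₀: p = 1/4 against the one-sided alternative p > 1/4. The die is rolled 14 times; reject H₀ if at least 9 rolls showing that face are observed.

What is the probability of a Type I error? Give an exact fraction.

The Type I error probability is α = P(S ≥ 9) computed under H₀, where S ~ Binomial(14, 1/4).
Summing C(14,j)(1/4)^j(3/4)^{14−j} for j = 9,…,14 gives 578257/268435456.

578257/268435456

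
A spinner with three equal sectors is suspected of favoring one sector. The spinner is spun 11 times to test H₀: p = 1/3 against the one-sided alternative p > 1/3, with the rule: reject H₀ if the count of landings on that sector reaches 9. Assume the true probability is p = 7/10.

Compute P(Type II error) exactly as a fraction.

A Type II error is failing to reject when Ha holds: with p = 7/10, β = P(X ≤ 8).
Adding the binomial probabilities P(X=0)+…+P(X=8) at p = 7/10 gives 2749038183/4000000000.

2749038183/4000000000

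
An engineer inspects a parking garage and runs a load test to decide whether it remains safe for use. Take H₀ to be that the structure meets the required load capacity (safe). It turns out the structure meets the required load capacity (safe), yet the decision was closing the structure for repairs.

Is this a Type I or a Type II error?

'Closing the structure for repairs' corresponds to rejecting H₀.
H₀ was rejected but H₀ is true — a Type I error (false positive).

Type I error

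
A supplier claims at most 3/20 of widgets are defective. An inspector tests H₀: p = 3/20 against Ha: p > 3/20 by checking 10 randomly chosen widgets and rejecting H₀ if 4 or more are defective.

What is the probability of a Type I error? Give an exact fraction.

127922685129/2560000000000

α = P(reject H₀ | H₀ true) = P(K ≥ 4 | p = 3/20), K ~ Binomial(10, 3/20).
Via the complement, α = 1 − Σ_{j=0}^{3} C(10,j)(3/20)^j(17/20)^{10-j} = 127922685129/2560000000000.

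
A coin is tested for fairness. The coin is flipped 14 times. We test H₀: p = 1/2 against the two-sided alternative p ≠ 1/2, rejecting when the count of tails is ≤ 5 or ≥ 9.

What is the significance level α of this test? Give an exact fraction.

3473/8192

Under H₀, K ~ Binomial(14, 1/2); α is the probability of landing in either tail, P(K ≤ 5) + P(K ≥ 9).
The two tails are symmetric, so α = 2·(1 + 14 + 91 + 364 + 1001 + 2002)/2^14 = 6946/16384 = 3473/8192.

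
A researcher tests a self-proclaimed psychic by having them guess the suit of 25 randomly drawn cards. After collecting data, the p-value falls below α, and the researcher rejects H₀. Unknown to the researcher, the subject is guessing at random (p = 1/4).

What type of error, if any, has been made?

Type I error

The conventional null hypothesis here is that the subject is guessing at random (p = 1/4).
H₀ was rejected, but H₀ is actually true.
Rejecting a true null hypothesis is a Type I error (false positive).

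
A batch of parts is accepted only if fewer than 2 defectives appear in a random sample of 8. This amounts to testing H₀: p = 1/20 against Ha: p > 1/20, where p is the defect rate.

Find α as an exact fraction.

1465463047/25600000000

The significance level is the probability, assuming p = 1/20, of seeing 2 or more defectives in 8 draws.
α = 1 − P(Y ≤ 1) = 1 − 24134536953/25600000000 = 1465463047/25600000000.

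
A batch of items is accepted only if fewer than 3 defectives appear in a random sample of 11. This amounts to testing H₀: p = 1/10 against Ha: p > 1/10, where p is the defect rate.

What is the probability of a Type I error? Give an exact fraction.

The significance level is the probability, assuming p = 1/10, of seeing 3 or more defectives in 11 draws.
Computing the lower-tail complement: 1 − 18208762983/20000000000 = 1791237017/20000000000.

1791237017/20000000000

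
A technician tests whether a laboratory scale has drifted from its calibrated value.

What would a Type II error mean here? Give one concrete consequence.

With the conventional null hypothesis that the instrument is correctly calibrated:
A Type II error is failing to reject H₀ when H₀ is false.
Here that means leaving the instrument in service when actually the instrument has drifted out of calibration.

A Type II error would mean concluding that the instrument is correctly calibrated (or at least failing to establish that the instrument has drifted out of calibration) when in fact the instrument has drifted out of calibration. Consequence: an out-of-calibration instrument continues producing bad measurements.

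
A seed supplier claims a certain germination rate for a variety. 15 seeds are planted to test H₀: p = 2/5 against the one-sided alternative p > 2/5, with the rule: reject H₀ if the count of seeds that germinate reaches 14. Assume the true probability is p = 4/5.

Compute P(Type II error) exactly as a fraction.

A Type II error is failing to reject when Ha holds: with p = 4/5, β = P(Y ≤ 13).
Summing C(15,j)·(4/5)^j·(1/5)^{15-j} for j = 0..13 gives 25417304461/30517578125.

25417304461/30517578125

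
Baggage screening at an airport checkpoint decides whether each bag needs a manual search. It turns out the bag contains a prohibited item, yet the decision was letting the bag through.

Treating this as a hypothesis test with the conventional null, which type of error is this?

The null hypothesis here is that the bag contains no prohibited items.
'Letting the bag through' corresponds to failing to reject H₀.
H₀ was not rejected but H₀ is false — a Type II error (false negative).

Type II error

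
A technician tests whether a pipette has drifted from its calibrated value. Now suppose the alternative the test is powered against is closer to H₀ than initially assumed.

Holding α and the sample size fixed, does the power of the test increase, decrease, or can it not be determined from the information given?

A smaller true effect puts the Ha sampling distribution closer to H₀, so more of it falls in the non-rejection region.
Since power = 1 − β and β increases, power decreases.

It decreases.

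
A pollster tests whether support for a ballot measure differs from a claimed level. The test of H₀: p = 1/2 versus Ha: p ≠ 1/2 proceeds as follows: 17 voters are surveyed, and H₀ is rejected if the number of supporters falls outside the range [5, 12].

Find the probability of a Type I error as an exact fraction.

1607/32768

The significance level is the null-hypothesis probability of the rejection region {≤4} ∪ {≥13}.
The two tails are symmetric, so α = 2·(1 + 17 + 136 + 680 + 2380)/2^17 = 6428/131072 = 1607/32768.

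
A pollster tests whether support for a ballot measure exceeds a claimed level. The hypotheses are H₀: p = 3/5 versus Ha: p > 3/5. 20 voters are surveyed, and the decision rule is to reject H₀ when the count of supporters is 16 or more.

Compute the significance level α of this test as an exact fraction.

4859156913201/95367431640625

The Type I error probability is α = P(X ≥ 16) computed under H₀, where X ~ Binomial(20, 3/5).
Summing C(20,j)(3/5)^j(2/5)^{20−j} for j = 16,…,20 gives 4859156913201/95367431640625.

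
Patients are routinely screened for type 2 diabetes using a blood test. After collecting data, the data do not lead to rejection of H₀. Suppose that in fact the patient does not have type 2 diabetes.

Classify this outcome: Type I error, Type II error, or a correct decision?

No error — this is a correct decision.

The conventional null hypothesis here is that the patient does not have type 2 diabetes.
The test retained a true H₀ — the decision matches the true state.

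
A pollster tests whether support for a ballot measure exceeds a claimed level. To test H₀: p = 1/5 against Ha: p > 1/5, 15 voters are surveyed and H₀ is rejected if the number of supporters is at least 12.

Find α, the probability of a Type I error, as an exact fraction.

Under H₀, Y ~ Binomial(15, 1/5), and α = P(Y ≥ 12).
P(Y ≥ 12) = Σ_{j=12}^{15} C(15,j)·(1/5)^j·(4/5)^{15-j} = 30861/30517578125.

30861/30517578125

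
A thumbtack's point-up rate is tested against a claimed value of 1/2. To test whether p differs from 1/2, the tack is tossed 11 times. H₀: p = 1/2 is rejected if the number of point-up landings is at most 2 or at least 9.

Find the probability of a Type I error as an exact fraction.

The significance level is the null-hypothesis probability of the rejection region {≤2} ∪ {≥9}.
By symmetry, α = 2·P(X ≤ 2) = 2·(1 + 11 + 55)/2048 = 134/2048 = 67/1024.

67/1024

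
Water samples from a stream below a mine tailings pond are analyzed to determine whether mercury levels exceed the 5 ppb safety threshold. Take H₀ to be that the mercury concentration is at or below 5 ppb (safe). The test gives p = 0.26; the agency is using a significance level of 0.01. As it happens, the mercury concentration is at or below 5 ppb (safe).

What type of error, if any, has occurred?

Since p = 0.26 ≥ α = 0.01, H₀ is not rejected.
H₀ is true (actually the mercury concentration is at or below 5 ppb (safe)).
The decision matches the true state — no error.

No error (correct decision).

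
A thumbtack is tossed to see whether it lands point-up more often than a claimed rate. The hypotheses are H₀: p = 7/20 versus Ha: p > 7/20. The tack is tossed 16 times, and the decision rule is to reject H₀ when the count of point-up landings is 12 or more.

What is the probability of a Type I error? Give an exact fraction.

α = P(reject H₀ | H₀ true) = P(K ≥ 12 | p = 7/20), with K ~ Binomial(16, 7/20).
Adding the binomial terms for j = 12 through 16 with p = 7/20 yields 34138552149875229/26214400000000000000.

34138552149875229/26214400000000000000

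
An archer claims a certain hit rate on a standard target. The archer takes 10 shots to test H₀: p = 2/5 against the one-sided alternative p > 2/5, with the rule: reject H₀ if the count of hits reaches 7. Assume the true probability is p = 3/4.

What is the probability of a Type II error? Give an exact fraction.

58753/262144

A Type II error is failing to reject when Ha holds: with p = 3/4, β = P(S ≤ 6).
Adding the binomial probabilities P(S=0)+…+P(S=6) at p = 3/4 gives 58753/262144.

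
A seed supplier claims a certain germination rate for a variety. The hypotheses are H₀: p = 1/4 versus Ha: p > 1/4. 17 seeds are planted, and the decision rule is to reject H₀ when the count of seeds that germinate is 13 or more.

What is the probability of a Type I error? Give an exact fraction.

3319/268435456

The Type I error probability is α = P(K ≥ 13) computed under H₀, where K ~ Binomial(17, 1/4).
Adding the binomial terms for j = 13 through 17 with p = 1/4 yields 3319/268435456.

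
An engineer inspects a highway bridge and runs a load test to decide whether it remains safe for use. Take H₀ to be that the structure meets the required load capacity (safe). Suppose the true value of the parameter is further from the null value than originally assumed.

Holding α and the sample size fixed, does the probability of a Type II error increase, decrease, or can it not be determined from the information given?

It decreases.

A bigger departure from H₀ is easier for the test to detect, so it fails to reject less often.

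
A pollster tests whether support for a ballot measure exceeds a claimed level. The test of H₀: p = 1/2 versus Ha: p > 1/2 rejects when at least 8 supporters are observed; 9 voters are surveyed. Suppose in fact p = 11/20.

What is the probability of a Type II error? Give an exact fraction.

Under the alternative p = 11/20, Y ~ Binomial(9, 11/20); β is the probability the test does not reject, P(Y < 8).
Equivalently, β = 1 − P(Y ≥ 8) = 123069745737/128000000000.

123069745737/128000000000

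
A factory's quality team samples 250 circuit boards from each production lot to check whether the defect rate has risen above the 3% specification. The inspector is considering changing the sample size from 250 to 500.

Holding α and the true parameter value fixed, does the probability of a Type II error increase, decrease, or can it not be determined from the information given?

It decreases.

Increasing n separates the H₀ and Ha sampling distributions, so under Ha fewer outcomes land in the acceptance region.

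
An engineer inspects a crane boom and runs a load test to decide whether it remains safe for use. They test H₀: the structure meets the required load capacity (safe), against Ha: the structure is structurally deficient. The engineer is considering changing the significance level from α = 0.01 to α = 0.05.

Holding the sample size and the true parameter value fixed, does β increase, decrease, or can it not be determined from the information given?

Relaxing α lowers the evidence threshold; under Ha, outcomes that previously fell short now trigger rejection.

It decreases.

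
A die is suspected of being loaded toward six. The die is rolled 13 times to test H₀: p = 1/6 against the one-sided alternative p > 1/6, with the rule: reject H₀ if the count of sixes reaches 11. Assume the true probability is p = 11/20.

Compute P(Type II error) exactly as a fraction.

Under the alternative p = 11/20, Y ~ Binomial(13, 11/20); β is the probability the test does not reject, P(Y < 11).
Summing C(13,j)·(11/20)^j·(9/20)^{13-j} for j = 0..10 gives 39857841016429707/40960000000000000.

39857841016429707/40960000000000000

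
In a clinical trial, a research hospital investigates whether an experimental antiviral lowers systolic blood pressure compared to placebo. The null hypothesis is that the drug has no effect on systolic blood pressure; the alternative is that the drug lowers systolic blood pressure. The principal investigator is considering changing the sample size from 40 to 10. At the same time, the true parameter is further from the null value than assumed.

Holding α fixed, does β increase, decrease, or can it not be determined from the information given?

Cannot be determined from the information given.

The first change alone would make β increase; the second alone would make β decrease. Which effect dominates depends on the magnitudes, which are not given.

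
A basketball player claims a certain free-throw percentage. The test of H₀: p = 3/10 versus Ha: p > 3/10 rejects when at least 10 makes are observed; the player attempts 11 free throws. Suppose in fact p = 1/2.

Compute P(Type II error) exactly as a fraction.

β = P(fail to reject H₀ | Ha true) = P(X ≤ 9 | p = 1/2), X ~ Binomial(11, 1/2).
Summing C(11,j)·(1/2)^j·(1/2)^{11-j} for j = 0..9 gives 509/512.

509/512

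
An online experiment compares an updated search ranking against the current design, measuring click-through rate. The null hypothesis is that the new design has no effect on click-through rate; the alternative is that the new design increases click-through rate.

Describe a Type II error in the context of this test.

A Type II error is failing to reject H₀ when H₀ is false.
Here that means keeping the current design when actually the new design increases click-through rate.

A Type II error would mean concluding that the new design has no effect on click-through rate (or at least failing to establish that the new design increases click-through rate) when in fact the new design increases click-through rate.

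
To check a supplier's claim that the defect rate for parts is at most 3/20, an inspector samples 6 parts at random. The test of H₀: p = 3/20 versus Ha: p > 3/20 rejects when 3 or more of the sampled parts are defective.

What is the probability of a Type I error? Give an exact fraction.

302967/6400000

Under H₀, Y ~ Binomial(6, 3/20); the Type I error rate is P(Y ≥ 3).
Via the complement, α = 1 − Σ_{j=0}^{2} C(6,j)(3/20)^j(17/20)^{6-j} = 302967/6400000.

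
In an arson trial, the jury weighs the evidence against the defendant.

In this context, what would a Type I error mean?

With the conventional null hypothesis that the defendant is innocent:
A Type I error is rejecting H₀ when H₀ is true.
Here that means convicting the defendant when actually the defendant is innocent.

A Type I error would mean concluding that the defendant is guilty when in fact the defendant is innocent.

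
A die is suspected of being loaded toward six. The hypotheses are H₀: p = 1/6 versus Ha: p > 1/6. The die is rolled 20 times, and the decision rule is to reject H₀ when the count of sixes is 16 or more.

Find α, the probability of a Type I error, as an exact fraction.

264623/304679870005248

Under H₀, X ~ Binomial(20, 1/6), and α = P(X ≥ 16).
P(X ≥ 16) = Σ_{j=16}^{20} C(20,j)·(1/6)^j·(5/6)^{20-j} = 264623/304679870005248.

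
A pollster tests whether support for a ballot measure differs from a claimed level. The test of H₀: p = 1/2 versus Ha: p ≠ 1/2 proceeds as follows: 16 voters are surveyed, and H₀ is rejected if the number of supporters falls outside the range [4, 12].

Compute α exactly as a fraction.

697/32768

The significance level is the null-hypothesis probability of the rejection region {≤3} ∪ {≥13}.
The two tails are symmetric, so α = 2·(1 + 16 + 120 + 560)/2^16 = 1394/65536 = 697/32768.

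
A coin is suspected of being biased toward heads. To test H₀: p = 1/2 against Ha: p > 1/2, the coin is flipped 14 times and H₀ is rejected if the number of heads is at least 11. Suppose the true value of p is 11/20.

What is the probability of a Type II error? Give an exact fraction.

767413934602409223/819200000000000000

A Type II error is failing to reject when Ha holds: with p = 11/20, β = P(K ≤ 10).
Summing C(14,j)·(11/20)^j·(9/20)^{14-j} for j = 0..10 gives 767413934602409223/819200000000000000.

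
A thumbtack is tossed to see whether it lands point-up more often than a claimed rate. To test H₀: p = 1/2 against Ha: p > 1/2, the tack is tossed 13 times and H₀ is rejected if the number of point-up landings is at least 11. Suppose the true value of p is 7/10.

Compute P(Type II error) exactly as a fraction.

A Type II error is failing to reject when Ha holds: with p = 7/10, β = P(Y ≤ 10).
Adding the binomial probabilities P(Y=0)+…+P(Y=10) at p = 7/10 gives 7788298257/9765625000.

7788298257/9765625000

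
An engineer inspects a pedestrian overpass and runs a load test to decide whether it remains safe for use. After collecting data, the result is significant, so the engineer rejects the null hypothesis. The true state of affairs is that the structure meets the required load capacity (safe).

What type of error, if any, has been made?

The conventional null hypothesis here is that the structure meets the required load capacity (safe).
H₀ was rejected, but H₀ is actually true.
Rejecting a true null hypothesis is a Type I error (false positive).

Type I error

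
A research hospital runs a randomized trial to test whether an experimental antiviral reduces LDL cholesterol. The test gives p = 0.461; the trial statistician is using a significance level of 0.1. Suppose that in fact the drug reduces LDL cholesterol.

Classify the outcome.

The conventional null hypothesis is that the drug has no effect on LDL cholesterol.
Since p = 0.461 ≥ α = 0.1, H₀ is not rejected.
H₀ is false (actually the drug reduces LDL cholesterol).
Failing to reject a false H₀ is a Type II error.

Type II error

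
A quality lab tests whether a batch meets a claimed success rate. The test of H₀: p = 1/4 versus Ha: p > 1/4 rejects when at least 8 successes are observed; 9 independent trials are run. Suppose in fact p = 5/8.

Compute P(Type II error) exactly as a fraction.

3803679/4194304

β = P(fail to reject H₀ | Ha true) = P(K ≤ 7 | p = 5/8), K ~ Binomial(9, 5/8).
Equivalently, β = 1 − P(K ≥ 8) = 3803679/4194304.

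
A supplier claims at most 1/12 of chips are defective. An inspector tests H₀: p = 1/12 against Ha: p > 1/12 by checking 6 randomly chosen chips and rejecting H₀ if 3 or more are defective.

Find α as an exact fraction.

14251/1492992

The significance level is the probability, assuming p = 1/12, of seeing 3 or more defectives in 6 draws.
Computing the lower-tail complement: 1 − 1478741/1492992 = 14251/1492992.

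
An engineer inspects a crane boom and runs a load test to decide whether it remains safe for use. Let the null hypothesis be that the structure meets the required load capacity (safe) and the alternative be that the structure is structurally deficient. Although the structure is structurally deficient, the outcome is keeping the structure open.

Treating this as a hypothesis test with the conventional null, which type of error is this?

Type II error

'Keeping the structure open' corresponds to failing to reject H₀.
H₀ was not rejected but H₀ is false — a Type II error (false negative).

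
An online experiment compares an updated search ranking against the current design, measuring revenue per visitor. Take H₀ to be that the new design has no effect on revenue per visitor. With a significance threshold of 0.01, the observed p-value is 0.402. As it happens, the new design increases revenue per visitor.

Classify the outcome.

Since p = 0.402 ≥ α = 0.01, H₀ is not rejected.
H₀ is false (actually the new design increases revenue per visitor).
Failing to reject a false H₀ is a Type II error.

Type II error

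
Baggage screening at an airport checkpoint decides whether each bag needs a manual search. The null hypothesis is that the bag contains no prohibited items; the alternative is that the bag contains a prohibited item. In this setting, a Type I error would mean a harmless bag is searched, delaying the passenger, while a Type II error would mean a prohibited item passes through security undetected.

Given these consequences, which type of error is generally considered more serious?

Type II error

The Type II consequence (a prohibited item passes through security undetected) is more severe than the Type I consequence (a harmless bag is searched, delaying the passenger).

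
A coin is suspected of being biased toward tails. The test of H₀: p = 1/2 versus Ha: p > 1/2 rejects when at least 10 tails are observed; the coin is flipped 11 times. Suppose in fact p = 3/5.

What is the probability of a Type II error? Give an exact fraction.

Under the alternative p = 3/5, Y ~ Binomial(11, 3/5); β is the probability the test does not reject, P(Y < 10).
Summing C(11,j)·(3/5)^j·(2/5)^{11-j} for j = 0..9 gives 1894076/1953125.

1894076/1953125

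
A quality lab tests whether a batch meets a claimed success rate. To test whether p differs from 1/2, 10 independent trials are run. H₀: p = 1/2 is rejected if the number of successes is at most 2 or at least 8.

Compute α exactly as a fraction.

7/64

The significance level is the null-hypothesis probability of the rejection region {≤2} ∪ {≥8}.
Each tail has probability (1 + 10 + 45)/1024; doubling gives α = 112/1024 = 7/64.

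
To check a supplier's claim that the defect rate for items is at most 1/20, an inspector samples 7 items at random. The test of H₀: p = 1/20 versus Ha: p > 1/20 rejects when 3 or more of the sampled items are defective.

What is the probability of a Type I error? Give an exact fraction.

Under H₀, K ~ Binomial(7, 1/20); the Type I error rate is P(K ≥ 3).
α = 1 − P(K ≤ 2) = 1 − 255038197/256000000 = 961803/256000000.

961803/256000000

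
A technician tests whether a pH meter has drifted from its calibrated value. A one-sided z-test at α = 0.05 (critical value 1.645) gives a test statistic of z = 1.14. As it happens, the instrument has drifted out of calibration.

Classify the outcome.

The conventional null hypothesis is that the instrument is correctly calibrated.
Since z = 1.14 ≤ z* = 1.645, H₀ is not rejected.
H₀ is false (actually the instrument has drifted out of calibration).
Failing to reject a false H₀ is a Type II error.

Type II error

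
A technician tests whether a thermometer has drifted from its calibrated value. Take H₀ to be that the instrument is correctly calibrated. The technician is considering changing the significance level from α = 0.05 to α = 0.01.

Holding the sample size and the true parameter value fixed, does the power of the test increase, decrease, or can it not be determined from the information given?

It decreases.

Lowering α raises the bar for rejection; under Ha, the test now fails to reject on outcomes it previously would have rejected.
Since power = 1 − β and β increases, power decreases.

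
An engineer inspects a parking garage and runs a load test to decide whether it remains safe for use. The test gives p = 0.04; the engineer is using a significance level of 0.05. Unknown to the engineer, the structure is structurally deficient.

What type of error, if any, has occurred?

The conventional null hypothesis is that the structure meets the required load capacity (safe).
Since p = 0.04 < α = 0.05, H₀ is rejected.
H₀ is false (actually the structure is structurally deficient).
The decision matches the true state — no error.

Neither — the decision is correct.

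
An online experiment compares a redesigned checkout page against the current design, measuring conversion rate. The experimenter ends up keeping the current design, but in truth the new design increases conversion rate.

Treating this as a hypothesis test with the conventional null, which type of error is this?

The null hypothesis here is that the new design has no effect on conversion rate.
'Keeping the current design' corresponds to failing to reject H₀.
H₀ was not rejected but H₀ is false — a Type II error (false negative).

Type II error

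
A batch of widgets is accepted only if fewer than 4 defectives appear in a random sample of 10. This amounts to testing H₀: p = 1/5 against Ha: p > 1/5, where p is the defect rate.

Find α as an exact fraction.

1180409/9765625

The significance level is the probability, assuming p = 1/5, of seeing 4 or more defectives in 10 draws.
Via the complement, α = 1 − Σ_{j=0}^{3} C(10,j)(1/5)^j(4/5)^{10-j} = 1180409/9765625.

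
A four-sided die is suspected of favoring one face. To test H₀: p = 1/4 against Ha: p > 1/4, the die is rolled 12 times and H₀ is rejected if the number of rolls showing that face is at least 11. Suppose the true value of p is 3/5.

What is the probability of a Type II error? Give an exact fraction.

β = P(fail to reject H₀ | Ha true) = P(S ≤ 10 | p = 3/5), S ~ Binomial(12, 3/5).
Summing C(12,j)·(3/5)^j·(2/5)^{12-j} for j = 0..10 gives 239357656/244140625.

239357656/244140625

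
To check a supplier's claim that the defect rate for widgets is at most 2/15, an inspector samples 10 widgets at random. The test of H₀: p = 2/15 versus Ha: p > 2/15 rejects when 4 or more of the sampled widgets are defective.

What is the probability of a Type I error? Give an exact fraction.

6543935072/192216796875

The significance level is the probability, assuming p = 2/15, of seeing 4 or more defectives in 10 draws.
Computing the lower-tail complement: 1 − 185672861803/192216796875 = 6543935072/192216796875.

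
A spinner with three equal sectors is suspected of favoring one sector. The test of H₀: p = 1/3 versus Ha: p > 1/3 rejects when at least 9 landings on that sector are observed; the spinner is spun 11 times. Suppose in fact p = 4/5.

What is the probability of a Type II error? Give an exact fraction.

3736313/9765625

Under the alternative p = 4/5, S ~ Binomial(11, 4/5); β is the probability the test does not reject, P(S < 9).
Summing C(11,j)·(4/5)^j·(1/5)^{11-j} for j = 0..8 gives 3736313/9765625.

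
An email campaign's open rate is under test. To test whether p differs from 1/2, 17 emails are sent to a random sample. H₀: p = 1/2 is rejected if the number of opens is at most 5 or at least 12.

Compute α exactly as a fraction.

4701/32768

Under H₀, Y ~ Binomial(17, 1/2); α is the probability of landing in either tail, P(Y ≤ 5) + P(Y ≥ 12).
Each tail has probability (1 + 17 + 136 + 680 + 2380 + 6188)/131072; doubling gives α = 18804/131072 = 4701/32768.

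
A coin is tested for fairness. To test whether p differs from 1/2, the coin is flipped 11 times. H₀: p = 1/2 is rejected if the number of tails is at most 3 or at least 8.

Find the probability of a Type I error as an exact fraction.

29/128

Under H₀, Y ~ Binomial(11, 1/2); α is the probability of landing in either tail, P(Y ≤ 3) + P(Y ≥ 8).
The two tails are symmetric, so α = 2·(1 + 11 + 55 + 165)/2^11 = 464/2048 = 29/128.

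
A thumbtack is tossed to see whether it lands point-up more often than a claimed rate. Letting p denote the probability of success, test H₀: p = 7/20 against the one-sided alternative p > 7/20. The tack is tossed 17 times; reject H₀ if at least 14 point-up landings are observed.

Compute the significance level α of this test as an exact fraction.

56496660191394549/655360000000000000000

The Type I error probability is α = P(Y ≥ 14) computed under H₀, where Y ~ Binomial(17, 7/20).
Adding the binomial terms for j = 14 through 17 with p = 7/20 yields 56496660191394549/655360000000000000000.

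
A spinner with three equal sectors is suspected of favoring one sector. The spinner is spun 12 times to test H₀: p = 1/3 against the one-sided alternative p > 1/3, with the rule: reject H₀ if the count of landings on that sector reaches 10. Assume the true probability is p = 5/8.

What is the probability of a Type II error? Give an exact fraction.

β = P(fail to reject H₀ | Ha true) = P(K ≤ 9 | p = 5/8), K ~ Binomial(12, 5/8).
Equivalently, β = 1 − P(K ≥ 10) = 60916742361/68719476736.

60916742361/68719476736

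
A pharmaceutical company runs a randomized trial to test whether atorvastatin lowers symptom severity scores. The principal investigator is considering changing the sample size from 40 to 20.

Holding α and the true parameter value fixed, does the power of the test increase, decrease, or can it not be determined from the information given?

A smaller sample increases the standard error, so the sampling distributions under H₀ and Ha overlap more.
Since power = 1 − β and β increases, power decreases.

It decreases.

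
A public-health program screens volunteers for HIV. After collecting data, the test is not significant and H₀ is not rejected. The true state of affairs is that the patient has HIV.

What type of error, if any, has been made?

The conventional null hypothesis here is that the patient does not have HIV.
H₀ was not rejected, but H₀ is actually false.
Failing to reject a false null hypothesis is a Type II error (false negative).

Type II error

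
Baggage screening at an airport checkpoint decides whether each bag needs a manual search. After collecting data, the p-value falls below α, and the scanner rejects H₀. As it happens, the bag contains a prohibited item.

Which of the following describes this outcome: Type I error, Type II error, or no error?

The conventional null hypothesis here is that the bag contains no prohibited items.
The test rejected a false H₀ — the decision matches the true state.

No error (correct decision).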